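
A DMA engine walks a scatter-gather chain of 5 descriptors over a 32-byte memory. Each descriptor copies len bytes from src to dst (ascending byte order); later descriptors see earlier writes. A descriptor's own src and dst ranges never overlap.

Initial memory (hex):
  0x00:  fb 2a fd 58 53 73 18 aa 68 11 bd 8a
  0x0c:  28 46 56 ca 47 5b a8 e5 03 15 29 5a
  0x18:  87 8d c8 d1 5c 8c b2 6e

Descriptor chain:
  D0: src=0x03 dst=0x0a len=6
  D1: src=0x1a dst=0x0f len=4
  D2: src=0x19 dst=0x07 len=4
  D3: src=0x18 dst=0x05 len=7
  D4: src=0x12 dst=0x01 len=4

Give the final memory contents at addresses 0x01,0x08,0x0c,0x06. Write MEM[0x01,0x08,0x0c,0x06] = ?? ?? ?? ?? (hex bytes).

D0: mem[0x0a..0x0f] <- [58 53 73 18 aa 68]
D1: mem[0x0f..0x12] <- [c8 d1 5c 8c]
D2: mem[0x07..0x0a] <- [8d c8 d1 5c]
D3: mem[0x05..0x0b] <- [87 8d c8 d1 5c 8c b2]
D4: mem[0x01..0x04] <- [8c e5 03 15]
query mem[0x01]=0x8c, mem[0x08]=0xd1, mem[0x0c]=0x73, mem[0x06]=0x8d

MEM[0x01,0x08,0x0c,0x06] = 8c d1 73 8d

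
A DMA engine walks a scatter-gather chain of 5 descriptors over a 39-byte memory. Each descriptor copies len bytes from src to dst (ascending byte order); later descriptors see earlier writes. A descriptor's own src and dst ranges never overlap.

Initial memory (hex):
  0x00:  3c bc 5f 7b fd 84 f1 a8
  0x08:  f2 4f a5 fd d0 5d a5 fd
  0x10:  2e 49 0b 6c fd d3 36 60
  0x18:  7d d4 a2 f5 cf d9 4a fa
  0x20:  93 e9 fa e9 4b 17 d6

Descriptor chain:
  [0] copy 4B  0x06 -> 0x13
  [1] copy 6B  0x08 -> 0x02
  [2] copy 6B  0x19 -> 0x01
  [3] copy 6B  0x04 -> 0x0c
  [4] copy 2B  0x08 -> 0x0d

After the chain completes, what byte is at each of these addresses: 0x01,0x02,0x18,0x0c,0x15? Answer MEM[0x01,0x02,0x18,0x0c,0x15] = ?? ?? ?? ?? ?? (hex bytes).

[0] 0x06->0x13 len=4 : f1 a8 f2 4f
[1] 0x08->0x02 len=6 : f2 4f a5 fd d0 5d
[2] 0x19->0x01 len=6 : d4 a2 f5 cf d9 4a
[3] 0x04->0x0c len=6 : cf d9 4a 5d f2 4f
[4] 0x08->0x0d len=2 : f2 4f
query mem[0x01]=0xd4, mem[0x02]=0xa2, mem[0x18]=0x7d, mem[0x0c]=0xcf, mem[0x15]=0xf2

MEM[0x01,0x02,0x18,0x0c,0x15] = d4 a2 7d cf f2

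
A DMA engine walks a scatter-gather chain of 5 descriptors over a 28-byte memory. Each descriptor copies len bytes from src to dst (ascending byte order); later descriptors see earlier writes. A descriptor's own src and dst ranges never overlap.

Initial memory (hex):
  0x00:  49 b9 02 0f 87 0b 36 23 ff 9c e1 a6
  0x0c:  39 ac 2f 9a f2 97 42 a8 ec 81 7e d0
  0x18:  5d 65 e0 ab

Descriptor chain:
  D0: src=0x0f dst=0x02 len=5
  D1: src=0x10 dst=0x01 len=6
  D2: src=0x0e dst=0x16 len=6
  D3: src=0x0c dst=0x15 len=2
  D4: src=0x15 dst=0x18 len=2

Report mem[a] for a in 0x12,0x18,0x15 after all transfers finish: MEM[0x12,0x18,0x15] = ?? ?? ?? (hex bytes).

D0: mem[0x02..0x06] <- [9a f2 97 42 a8]
D1: mem[0x01..0x06] <- [f2 97 42 a8 ec 81]
D2: mem[0x16..0x1b] <- [2f 9a f2 97 42 a8]
D3: mem[0x15..0x16] <- [39 ac]
D4: mem[0x18..0x19] <- [39 ac]
query mem[0x12]=0x42, mem[0x18]=0x39, mem[0x15]=0x39

MEM[0x12,0x18,0x15] = 42 39 39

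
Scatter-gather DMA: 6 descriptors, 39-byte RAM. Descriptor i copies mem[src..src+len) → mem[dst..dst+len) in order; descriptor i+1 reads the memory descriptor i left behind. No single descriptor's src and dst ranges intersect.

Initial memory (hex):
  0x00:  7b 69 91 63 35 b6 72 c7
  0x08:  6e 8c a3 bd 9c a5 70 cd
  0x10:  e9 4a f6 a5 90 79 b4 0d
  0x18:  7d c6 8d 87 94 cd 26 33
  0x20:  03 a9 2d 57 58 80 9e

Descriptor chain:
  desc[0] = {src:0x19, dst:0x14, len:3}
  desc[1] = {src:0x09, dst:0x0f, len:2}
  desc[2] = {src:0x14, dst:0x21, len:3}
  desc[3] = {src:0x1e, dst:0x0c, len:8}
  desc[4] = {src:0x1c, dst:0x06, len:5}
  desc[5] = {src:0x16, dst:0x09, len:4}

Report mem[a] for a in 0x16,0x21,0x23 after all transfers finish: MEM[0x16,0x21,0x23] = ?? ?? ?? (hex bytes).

[0] 0x19->0x14 len=3 : c6 8d 87
[1] 0x09->0x0f len=2 : 8c a3
[2] 0x14->0x21 len=3 : c6 8d 87
[3] 0x1e->0x0c len=8 : 26 33 03 c6 8d 87 58 80
[4] 0x1c->0x06 len=5 : 94 cd 26 33 03
[5] 0x16->0x09 len=4 : 87 0d 7d c6
query mem[0x16]=0x87, mem[0x21]=0xc6, mem[0x23]=0x87

MEM[0x16,0x21,0x23] = 87 c6 87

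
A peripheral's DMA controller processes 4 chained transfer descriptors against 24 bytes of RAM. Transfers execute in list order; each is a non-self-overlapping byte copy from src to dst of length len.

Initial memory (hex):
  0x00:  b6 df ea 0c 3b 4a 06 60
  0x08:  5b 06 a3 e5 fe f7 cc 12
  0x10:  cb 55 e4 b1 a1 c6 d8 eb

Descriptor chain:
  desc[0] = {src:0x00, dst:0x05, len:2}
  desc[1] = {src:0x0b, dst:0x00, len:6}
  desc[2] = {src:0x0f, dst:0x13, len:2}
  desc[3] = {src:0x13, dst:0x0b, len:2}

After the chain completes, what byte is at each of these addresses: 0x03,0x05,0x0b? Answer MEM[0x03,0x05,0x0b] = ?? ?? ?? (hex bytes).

MEM[0x03,0x05,0x0b] = cc cb 12

D0: mem[0x05..0x06] <- [b6 df]
D1: mem[0x00..0x05] <- [e5 fe f7 cc 12 cb]
D2: mem[0x13..0x14] <- [12 cb]
D3: mem[0x0b..0x0c] <- [12 cb]
query mem[0x03]=0xcc, mem[0x05]=0xcb, mem[0x0b]=0x12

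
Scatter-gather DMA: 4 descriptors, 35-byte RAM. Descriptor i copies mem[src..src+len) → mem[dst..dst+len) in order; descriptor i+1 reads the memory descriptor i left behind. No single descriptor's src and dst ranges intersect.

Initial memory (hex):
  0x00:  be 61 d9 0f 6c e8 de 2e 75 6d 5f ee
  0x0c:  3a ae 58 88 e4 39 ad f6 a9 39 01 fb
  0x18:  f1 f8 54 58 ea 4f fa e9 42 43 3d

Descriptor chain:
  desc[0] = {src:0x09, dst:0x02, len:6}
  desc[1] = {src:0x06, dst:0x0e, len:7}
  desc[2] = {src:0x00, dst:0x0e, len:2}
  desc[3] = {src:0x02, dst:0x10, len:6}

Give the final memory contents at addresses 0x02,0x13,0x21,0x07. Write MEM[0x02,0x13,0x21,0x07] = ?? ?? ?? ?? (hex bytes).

  after D0: wrote 6B at 0x02 = 6d5fee3aae58
  after D1: wrote 7B at 0x0e = ae58756d5fee3a
  after D2: wrote 2B at 0x0e = be61
  after D3: wrote 6B at 0x10 = 6d5fee3aae58
query mem[0x02]=0x6d, mem[0x13]=0x3a, mem[0x21]=0x43, mem[0x07]=0x58

MEM[0x02,0x13,0x21,0x07] = 6d 3a 43 58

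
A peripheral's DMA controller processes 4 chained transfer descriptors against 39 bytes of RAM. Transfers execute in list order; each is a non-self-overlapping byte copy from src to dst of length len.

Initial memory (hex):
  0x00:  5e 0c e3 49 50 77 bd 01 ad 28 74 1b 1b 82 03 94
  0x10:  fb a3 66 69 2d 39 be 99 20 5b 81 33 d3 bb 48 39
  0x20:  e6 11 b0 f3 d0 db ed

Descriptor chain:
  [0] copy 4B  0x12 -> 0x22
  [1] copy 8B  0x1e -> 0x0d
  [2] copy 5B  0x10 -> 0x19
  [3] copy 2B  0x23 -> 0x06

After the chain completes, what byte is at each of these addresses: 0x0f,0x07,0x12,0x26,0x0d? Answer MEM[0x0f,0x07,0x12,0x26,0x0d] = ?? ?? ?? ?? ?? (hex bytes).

MEM[0x0f,0x07,0x12,0x26,0x0d] = e6 2d 69 ed 48

#0 dst[0x22+4] := {0x66,0x69,0x2d,0x39}
#1 dst[0x0d+8] := {0x48,0x39,0xe6,0x11,0x66,0x69,0x2d,0x39}
#2 dst[0x19+5] := {0x11,0x66,0x69,0x2d,0x39}
#3 dst[0x06+2] := {0x69,0x2d}
query mem[0x0f]=0xe6, mem[0x07]=0x2d, mem[0x12]=0x69, mem[0x26]=0xed, mem[0x0d]=0x48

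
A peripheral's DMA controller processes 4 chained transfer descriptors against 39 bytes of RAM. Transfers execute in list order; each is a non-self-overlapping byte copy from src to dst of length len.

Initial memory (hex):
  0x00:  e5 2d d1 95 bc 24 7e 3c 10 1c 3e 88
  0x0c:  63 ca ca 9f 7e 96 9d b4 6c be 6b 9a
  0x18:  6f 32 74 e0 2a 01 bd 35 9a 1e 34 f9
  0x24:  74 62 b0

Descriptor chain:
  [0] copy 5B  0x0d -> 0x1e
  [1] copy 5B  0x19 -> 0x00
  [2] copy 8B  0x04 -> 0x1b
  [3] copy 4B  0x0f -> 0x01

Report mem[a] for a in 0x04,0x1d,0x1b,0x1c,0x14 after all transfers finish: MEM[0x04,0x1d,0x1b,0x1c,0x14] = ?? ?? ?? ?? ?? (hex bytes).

MEM[0x04,0x1d,0x1b,0x1c,0x14] = 9d 7e 01 24 6c

D0: mem[0x1e..0x22] <- [ca ca 9f 7e 96]
D1: mem[0x00..0x04] <- [32 74 e0 2a 01]
D2: mem[0x1b..0x22] <- [01 24 7e 3c 10 1c 3e 88]
D3: mem[0x01..0x04] <- [9f 7e 96 9d]
query mem[0x04]=0x9d, mem[0x1d]=0x7e, mem[0x1b]=0x01, mem[0x1c]=0x24, mem[0x14]=0x6c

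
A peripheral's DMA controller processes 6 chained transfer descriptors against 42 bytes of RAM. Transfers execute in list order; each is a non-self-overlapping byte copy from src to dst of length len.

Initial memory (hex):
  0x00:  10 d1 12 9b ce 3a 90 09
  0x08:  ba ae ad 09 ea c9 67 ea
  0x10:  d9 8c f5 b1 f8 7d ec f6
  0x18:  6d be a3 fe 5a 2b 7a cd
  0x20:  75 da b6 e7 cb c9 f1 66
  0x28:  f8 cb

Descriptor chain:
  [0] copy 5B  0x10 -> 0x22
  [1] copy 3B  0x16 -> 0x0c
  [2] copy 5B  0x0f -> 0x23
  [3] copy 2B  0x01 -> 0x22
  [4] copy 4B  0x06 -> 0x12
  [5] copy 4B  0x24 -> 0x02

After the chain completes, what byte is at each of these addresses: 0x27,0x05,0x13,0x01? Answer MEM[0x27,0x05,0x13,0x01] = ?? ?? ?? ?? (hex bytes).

D0: mem[0x22..0x26] <- [d9 8c f5 b1 f8]
D1: mem[0x0c..0x0e] <- [ec f6 6d]
D2: mem[0x23..0x27] <- [ea d9 8c f5 b1]
D3: mem[0x22..0x23] <- [d1 12]
D4: mem[0x12..0x15] <- [90 09 ba ae]
D5: mem[0x02..0x05] <- [d9 8c f5 b1]
query mem[0x27]=0xb1, mem[0x05]=0xb1, mem[0x13]=0x09, mem[0x01]=0xd1

MEM[0x27,0x05,0x13,0x01] = b1 b1 09 d1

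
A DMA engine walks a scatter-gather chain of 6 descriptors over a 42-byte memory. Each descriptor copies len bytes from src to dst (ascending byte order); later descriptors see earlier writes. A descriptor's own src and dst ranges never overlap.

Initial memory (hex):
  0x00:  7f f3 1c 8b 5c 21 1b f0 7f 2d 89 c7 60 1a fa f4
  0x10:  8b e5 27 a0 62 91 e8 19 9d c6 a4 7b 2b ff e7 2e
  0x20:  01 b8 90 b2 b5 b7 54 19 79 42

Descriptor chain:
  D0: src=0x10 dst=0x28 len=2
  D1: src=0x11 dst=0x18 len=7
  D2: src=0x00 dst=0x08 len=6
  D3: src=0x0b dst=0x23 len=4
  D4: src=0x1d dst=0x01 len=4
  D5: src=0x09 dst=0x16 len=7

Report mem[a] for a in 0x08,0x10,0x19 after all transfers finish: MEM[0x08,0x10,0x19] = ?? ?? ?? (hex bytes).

#0 dst[0x28+2] := {0x8b,0xe5}
#1 dst[0x18+7] := {0xe5,0x27,0xa0,0x62,0x91,0xe8,0x19}
#2 dst[0x08+6] := {0x7f,0xf3,0x1c,0x8b,0x5c,0x21}
#3 dst[0x23+4] := {0x8b,0x5c,0x21,0xfa}
#4 dst[0x01+4] := {0xe8,0x19,0x2e,0x01}
#5 dst[0x16+7] := {0xf3,0x1c,0x8b,0x5c,0x21,0xfa,0xf4}
query mem[0x08]=0x7f, mem[0x10]=0x8b, mem[0x19]=0x5c

MEM[0x08,0x10,0x19] = 7f 8b 5c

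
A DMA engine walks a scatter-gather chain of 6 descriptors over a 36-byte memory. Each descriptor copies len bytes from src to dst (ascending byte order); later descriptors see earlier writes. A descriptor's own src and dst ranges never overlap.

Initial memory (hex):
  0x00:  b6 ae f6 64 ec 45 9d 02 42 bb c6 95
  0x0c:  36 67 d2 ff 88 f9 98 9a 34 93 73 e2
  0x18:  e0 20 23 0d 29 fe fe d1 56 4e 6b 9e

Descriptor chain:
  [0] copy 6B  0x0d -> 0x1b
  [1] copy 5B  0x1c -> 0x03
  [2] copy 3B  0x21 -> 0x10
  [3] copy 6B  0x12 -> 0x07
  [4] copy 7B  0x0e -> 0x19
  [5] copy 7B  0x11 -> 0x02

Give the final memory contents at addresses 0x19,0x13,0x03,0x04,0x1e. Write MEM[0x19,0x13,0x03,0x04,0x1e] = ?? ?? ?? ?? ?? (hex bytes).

  after D0: wrote 6B at 0x1b = 67d2ff88f998
  after D1: wrote 5B at 0x03 = d2ff88f998
  after D2: wrote 3B at 0x10 = 4e6b9e
  after D3: wrote 6B at 0x07 = 9e9a349373e2
  after D4: wrote 7B at 0x19 = d2ff4e6b9e9a34
  after D5: wrote 7B at 0x02 = 6b9e9a349373e2
query mem[0x19]=0xd2, mem[0x13]=0x9a, mem[0x03]=0x9e, mem[0x04]=0x9a, mem[0x1e]=0x9a

MEM[0x19,0x13,0x03,0x04,0x1e] = d2 9a 9e 9a 9a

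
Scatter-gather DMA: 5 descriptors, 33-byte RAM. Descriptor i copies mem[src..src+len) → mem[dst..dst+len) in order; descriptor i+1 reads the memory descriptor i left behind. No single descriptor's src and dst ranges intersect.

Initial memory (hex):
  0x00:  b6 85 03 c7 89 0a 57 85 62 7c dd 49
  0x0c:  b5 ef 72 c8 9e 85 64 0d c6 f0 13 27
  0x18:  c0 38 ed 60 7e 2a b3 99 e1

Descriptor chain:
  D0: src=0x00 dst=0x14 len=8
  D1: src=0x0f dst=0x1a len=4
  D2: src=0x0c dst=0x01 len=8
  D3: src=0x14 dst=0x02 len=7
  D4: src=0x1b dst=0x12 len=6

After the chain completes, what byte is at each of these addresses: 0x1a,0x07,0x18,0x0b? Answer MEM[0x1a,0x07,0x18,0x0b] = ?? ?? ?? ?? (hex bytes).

MEM[0x1a,0x07,0x18,0x0b] = c8 0a 89 49

  after D0: wrote 8B at 0x14 = b68503c7890a5785
  after D1: wrote 4B at 0x1a = c89e8564
  after D2: wrote 8B at 0x01 = b5ef72c89e85640d
  after D3: wrote 7B at 0x02 = b68503c7890ac8
  after D4: wrote 6B at 0x12 = 9e8564b399e1
query mem[0x1a]=0xc8, mem[0x07]=0x0a, mem[0x18]=0x89, mem[0x0b]=0x49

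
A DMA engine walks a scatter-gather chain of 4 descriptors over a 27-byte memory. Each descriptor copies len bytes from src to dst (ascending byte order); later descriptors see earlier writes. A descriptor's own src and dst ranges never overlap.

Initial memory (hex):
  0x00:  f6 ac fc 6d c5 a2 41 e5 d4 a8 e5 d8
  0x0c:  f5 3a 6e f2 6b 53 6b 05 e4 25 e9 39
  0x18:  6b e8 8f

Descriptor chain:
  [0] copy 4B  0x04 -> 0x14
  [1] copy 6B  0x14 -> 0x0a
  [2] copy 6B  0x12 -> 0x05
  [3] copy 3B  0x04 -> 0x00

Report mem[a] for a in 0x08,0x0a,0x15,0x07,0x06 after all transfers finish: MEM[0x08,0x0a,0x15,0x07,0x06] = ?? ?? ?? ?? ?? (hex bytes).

#0 dst[0x14+4] := {0xc5,0xa2,0x41,0xe5}
#1 dst[0x0a+6] := {0xc5,0xa2,0x41,0xe5,0x6b,0xe8}
#2 dst[0x05+6] := {0x6b,0x05,0xc5,0xa2,0x41,0xe5}
#3 dst[0x00+3] := {0xc5,0x6b,0x05}
query mem[0x08]=0xa2, mem[0x0a]=0xe5, mem[0x15]=0xa2, mem[0x07]=0xc5, mem[0x06]=0x05

MEM[0x08,0x0a,0x15,0x07,0x06] = a2 e5 a2 c5 05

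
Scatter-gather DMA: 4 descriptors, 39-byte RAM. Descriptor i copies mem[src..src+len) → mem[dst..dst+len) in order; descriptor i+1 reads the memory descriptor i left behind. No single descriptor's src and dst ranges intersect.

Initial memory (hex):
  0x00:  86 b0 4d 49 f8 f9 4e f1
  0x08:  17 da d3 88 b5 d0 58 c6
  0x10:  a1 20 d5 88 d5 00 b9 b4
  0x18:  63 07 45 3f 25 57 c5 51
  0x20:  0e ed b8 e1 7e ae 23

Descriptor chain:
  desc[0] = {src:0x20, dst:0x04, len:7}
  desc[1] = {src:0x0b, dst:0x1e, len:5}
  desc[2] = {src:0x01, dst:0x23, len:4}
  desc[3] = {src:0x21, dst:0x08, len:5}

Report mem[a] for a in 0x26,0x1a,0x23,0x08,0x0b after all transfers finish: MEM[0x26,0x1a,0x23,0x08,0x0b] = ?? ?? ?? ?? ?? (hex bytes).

MEM[0x26,0x1a,0x23,0x08,0x0b] = 0e 45 b0 58 4d

D0: mem[0x04..0x0a] <- [0e ed b8 e1 7e ae 23]
D1: mem[0x1e..0x22] <- [88 b5 d0 58 c6]
D2: mem[0x23..0x26] <- [b0 4d 49 0e]
D3: mem[0x08..0x0c] <- [58 c6 b0 4d 49]
query mem[0x26]=0x0e, mem[0x1a]=0x45, mem[0x23]=0xb0, mem[0x08]=0x58, mem[0x0b]=0x4d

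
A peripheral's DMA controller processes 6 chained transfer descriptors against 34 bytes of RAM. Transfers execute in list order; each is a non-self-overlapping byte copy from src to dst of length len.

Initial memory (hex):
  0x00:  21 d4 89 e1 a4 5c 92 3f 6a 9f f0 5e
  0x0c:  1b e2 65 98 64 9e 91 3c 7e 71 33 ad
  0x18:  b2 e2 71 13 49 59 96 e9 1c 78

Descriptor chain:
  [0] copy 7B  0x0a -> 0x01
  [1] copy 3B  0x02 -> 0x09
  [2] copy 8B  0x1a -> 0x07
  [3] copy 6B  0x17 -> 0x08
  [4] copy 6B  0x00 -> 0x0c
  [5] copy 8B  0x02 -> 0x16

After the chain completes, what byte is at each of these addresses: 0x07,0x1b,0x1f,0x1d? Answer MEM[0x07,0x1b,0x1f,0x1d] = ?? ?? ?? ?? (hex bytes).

MEM[0x07,0x1b,0x1f,0x1d] = 71 71 e9 b2

D0: mem[0x01..0x07] <- [f0 5e 1b e2 65 98 64]
D1: mem[0x09..0x0b] <- [5e 1b e2]
D2: mem[0x07..0x0e] <- [71 13 49 59 96 e9 1c 78]
D3: mem[0x08..0x0d] <- [ad b2 e2 71 13 49]
D4: mem[0x0c..0x11] <- [21 f0 5e 1b e2 65]
D5: mem[0x16..0x1d] <- [5e 1b e2 65 98 71 ad b2]
query mem[0x07]=0x71, mem[0x1b]=0x71, mem[0x1f]=0xe9, mem[0x1d]=0xb2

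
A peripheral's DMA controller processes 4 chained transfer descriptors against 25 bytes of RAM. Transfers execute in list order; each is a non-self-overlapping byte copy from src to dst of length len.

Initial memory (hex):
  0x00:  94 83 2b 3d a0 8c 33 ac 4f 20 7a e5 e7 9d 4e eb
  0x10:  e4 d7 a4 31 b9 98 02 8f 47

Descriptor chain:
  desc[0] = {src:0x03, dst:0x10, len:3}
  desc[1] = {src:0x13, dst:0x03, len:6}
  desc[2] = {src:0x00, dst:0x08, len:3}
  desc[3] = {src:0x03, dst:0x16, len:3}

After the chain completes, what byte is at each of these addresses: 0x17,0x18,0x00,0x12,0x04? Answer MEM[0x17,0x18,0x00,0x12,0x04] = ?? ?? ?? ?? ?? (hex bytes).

MEM[0x17,0x18,0x00,0x12,0x04] = b9 98 94 8c b9

#0 dst[0x10+3] := {0x3d,0xa0,0x8c}
#1 dst[0x03+6] := {0x31,0xb9,0x98,0x02,0x8f,0x47}
#2 dst[0x08+3] := {0x94,0x83,0x2b}
#3 dst[0x16+3] := {0x31,0xb9,0x98}
query mem[0x17]=0xb9, mem[0x18]=0x98, mem[0x00]=0x94, mem[0x12]=0x8c, mem[0x04]=0xb9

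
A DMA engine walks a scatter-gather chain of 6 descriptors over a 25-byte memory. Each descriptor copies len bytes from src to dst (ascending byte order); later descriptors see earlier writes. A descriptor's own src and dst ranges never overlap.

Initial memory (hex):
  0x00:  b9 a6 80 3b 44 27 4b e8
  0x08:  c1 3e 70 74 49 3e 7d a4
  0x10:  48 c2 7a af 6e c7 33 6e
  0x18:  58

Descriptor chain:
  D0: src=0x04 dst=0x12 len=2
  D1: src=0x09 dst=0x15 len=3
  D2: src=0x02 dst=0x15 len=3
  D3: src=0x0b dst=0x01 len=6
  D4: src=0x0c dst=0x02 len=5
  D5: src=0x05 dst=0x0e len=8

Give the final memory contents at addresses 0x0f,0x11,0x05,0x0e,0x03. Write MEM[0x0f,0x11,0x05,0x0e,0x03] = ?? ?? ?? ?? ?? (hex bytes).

MEM[0x0f,0x11,0x05,0x0e,0x03] = 48 c1 a4 a4 3e

[0] 0x04->0x12 len=2 : 44 27
[1] 0x09->0x15 len=3 : 3e 70 74
[2] 0x02->0x15 len=3 : 80 3b 44
[3] 0x0b->0x01 len=6 : 74 49 3e 7d a4 48
[4] 0x0c->0x02 len=5 : 49 3e 7d a4 48
[5] 0x05->0x0e len=8 : a4 48 e8 c1 3e 70 74 49
query mem[0x0f]=0x48, mem[0x11]=0xc1, mem[0x05]=0xa4, mem[0x0e]=0xa4, mem[0x03]=0x3e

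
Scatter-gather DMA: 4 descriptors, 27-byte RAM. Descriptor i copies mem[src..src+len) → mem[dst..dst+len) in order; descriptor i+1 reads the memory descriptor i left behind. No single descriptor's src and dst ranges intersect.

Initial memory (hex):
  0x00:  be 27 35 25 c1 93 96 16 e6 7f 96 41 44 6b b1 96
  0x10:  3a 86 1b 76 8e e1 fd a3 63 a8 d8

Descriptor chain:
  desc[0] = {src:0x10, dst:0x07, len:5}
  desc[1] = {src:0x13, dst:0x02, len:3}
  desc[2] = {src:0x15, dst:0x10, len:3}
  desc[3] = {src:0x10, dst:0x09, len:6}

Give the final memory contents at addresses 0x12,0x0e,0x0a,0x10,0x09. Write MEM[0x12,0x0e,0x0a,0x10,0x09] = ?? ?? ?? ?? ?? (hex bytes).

MEM[0x12,0x0e,0x0a,0x10,0x09] = a3 e1 fd e1 e1

[0] 0x10->0x07 len=5 : 3a 86 1b 76 8e
[1] 0x13->0x02 len=3 : 76 8e e1
[2] 0x15->0x10 len=3 : e1 fd a3
[3] 0x10->0x09 len=6 : e1 fd a3 76 8e e1
query mem[0x12]=0xa3, mem[0x0e]=0xe1, mem[0x0a]=0xfd, mem[0x10]=0xe1, mem[0x09]=0xe1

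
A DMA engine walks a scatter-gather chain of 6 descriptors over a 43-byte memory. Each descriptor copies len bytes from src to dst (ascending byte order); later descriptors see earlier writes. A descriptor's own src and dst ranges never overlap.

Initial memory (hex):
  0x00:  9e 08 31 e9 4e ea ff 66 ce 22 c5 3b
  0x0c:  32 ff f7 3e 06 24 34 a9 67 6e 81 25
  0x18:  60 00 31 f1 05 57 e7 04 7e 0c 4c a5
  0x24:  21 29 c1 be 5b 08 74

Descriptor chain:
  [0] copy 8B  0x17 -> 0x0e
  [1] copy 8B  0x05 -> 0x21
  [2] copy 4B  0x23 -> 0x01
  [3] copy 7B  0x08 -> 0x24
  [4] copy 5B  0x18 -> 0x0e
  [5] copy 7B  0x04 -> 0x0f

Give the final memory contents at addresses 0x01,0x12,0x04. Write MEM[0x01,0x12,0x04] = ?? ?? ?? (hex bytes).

  after D0: wrote 8B at 0x0e = 25600031f10557e7
  after D1: wrote 8B at 0x21 = eaff66ce22c53b32
  after D2: wrote 4B at 0x01 = 66ce22c5
  after D3: wrote 7B at 0x24 = ce22c53b32ff25
  after D4: wrote 5B at 0x0e = 600031f105
  after D5: wrote 7B at 0x0f = c5eaff66ce22c5
query mem[0x01]=0x66, mem[0x12]=0x66, mem[0x04]=0xc5

MEM[0x01,0x12,0x04] = 66 66 c5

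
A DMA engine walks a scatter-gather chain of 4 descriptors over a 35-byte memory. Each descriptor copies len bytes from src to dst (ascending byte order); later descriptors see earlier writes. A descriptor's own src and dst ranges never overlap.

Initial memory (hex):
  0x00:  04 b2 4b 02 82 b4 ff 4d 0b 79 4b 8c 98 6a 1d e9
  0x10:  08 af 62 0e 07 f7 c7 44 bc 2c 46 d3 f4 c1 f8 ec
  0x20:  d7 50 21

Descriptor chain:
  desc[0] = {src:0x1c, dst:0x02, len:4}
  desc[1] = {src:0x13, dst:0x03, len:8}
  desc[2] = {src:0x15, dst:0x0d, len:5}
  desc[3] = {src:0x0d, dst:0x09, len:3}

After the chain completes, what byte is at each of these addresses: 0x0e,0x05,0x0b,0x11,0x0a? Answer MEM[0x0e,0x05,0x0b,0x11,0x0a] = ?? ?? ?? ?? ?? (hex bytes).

  after D0: wrote 4B at 0x02 = f4c1f8ec
  after D1: wrote 8B at 0x03 = 0e07f7c744bc2c46
  after D2: wrote 5B at 0x0d = f7c744bc2c
  after D3: wrote 3B at 0x09 = f7c744
query mem[0x0e]=0xc7, mem[0x05]=0xf7, mem[0x0b]=0x44, mem[0x11]=0x2c, mem[0x0a]=0xc7

MEM[0x0e,0x05,0x0b,0x11,0x0a] = c7 f7 44 2c c7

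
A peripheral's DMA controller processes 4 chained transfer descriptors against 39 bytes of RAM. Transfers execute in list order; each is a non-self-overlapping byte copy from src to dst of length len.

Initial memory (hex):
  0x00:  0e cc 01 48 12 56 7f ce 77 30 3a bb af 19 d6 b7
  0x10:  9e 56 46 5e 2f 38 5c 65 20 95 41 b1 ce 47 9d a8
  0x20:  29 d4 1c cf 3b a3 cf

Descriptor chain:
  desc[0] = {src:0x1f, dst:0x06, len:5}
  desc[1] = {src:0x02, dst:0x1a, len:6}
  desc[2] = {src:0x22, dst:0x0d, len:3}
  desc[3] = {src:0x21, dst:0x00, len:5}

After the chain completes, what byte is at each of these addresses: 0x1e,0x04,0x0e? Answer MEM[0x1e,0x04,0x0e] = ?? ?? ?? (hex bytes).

D0: mem[0x06..0x0a] <- [a8 29 d4 1c cf]
D1: mem[0x1a..0x1f] <- [01 48 12 56 a8 29]
D2: mem[0x0d..0x0f] <- [1c cf 3b]
D3: mem[0x00..0x04] <- [d4 1c cf 3b a3]
query mem[0x1e]=0xa8, mem[0x04]=0xa3, mem[0x0e]=0xcf

MEM[0x1e,0x04,0x0e] = a8 a3 cf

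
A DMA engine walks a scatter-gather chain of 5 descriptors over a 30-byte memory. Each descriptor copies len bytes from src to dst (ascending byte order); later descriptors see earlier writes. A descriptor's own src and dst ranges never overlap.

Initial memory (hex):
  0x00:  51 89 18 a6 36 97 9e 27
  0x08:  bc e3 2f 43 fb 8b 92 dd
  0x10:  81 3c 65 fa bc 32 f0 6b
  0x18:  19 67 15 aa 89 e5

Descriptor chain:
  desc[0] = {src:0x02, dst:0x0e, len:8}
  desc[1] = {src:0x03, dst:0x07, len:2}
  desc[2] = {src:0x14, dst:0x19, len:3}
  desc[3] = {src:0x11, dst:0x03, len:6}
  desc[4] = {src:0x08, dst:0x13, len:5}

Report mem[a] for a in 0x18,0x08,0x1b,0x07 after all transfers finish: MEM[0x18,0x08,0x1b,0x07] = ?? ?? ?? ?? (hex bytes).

MEM[0x18,0x08,0x1b,0x07] = 19 f0 f0 e3

  after D0: wrote 8B at 0x0e = 18a636979e27bce3
  after D1: wrote 2B at 0x07 = a636
  after D2: wrote 3B at 0x19 = bce3f0
  after D3: wrote 6B at 0x03 = 979e27bce3f0
  after D4: wrote 5B at 0x13 = f0e32f43fb
query mem[0x18]=0x19, mem[0x08]=0xf0, mem[0x1b]=0xf0, mem[0x07]=0xe3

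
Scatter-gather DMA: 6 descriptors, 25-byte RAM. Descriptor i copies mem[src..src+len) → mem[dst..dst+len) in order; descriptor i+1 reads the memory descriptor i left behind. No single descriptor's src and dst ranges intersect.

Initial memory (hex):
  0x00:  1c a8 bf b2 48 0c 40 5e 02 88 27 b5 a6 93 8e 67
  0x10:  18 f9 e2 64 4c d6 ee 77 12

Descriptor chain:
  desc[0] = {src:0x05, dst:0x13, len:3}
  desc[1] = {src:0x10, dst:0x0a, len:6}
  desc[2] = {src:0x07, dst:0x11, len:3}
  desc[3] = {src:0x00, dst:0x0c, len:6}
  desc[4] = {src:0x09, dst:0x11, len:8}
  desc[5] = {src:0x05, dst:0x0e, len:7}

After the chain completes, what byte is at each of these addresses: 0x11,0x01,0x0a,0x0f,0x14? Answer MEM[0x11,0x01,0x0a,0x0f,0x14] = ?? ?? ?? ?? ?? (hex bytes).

MEM[0x11,0x01,0x0a,0x0f,0x14] = 02 a8 18 40 f9

D0: mem[0x13..0x15] <- [0c 40 5e]
D1: mem[0x0a..0x0f] <- [18 f9 e2 0c 40 5e]
D2: mem[0x11..0x13] <- [5e 02 88]
D3: mem[0x0c..0x11] <- [1c a8 bf b2 48 0c]
D4: mem[0x11..0x18] <- [88 18 f9 1c a8 bf b2 48]
D5: mem[0x0e..0x14] <- [0c 40 5e 02 88 18 f9]
query mem[0x11]=0x02, mem[0x01]=0xa8, mem[0x0a]=0x18, mem[0x0f]=0x40, mem[0x14]=0xf9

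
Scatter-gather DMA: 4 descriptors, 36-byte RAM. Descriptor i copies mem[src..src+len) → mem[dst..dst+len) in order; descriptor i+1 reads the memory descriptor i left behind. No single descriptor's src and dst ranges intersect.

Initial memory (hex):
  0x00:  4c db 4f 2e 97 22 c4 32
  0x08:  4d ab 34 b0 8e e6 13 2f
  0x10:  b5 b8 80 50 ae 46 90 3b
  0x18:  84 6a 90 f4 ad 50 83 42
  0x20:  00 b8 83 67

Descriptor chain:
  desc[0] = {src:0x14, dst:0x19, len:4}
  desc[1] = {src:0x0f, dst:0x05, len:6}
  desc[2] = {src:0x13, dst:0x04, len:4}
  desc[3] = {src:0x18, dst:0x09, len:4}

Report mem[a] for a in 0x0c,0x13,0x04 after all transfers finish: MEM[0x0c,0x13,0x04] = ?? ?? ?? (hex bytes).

[0] 0x14->0x19 len=4 : ae 46 90 3b
[1] 0x0f->0x05 len=6 : 2f b5 b8 80 50 ae
[2] 0x13->0x04 len=4 : 50 ae 46 90
[3] 0x18->0x09 len=4 : 84 ae 46 90
query mem[0x0c]=0x90, mem[0x13]=0x50, mem[0x04]=0x50

MEM[0x0c,0x13,0x04] = 90 50 50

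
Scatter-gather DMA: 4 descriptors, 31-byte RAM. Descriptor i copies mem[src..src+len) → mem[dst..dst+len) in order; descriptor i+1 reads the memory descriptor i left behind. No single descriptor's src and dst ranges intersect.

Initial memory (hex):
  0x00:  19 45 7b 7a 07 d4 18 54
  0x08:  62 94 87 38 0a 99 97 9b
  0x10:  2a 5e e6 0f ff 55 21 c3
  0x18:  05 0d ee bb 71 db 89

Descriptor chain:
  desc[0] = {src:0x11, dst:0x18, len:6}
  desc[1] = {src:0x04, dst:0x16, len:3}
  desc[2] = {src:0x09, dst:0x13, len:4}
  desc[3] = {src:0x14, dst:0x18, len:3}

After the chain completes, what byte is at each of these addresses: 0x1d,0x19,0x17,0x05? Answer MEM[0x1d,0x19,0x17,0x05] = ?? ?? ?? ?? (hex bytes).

D0: mem[0x18..0x1d] <- [5e e6 0f ff 55 21]
D1: mem[0x16..0x18] <- [07 d4 18]
D2: mem[0x13..0x16] <- [94 87 38 0a]
D3: mem[0x18..0x1a] <- [87 38 0a]
query mem[0x1d]=0x21, mem[0x19]=0x38, mem[0x17]=0xd4, mem[0x05]=0xd4

MEM[0x1d,0x19,0x17,0x05] = 21 38 d4 d4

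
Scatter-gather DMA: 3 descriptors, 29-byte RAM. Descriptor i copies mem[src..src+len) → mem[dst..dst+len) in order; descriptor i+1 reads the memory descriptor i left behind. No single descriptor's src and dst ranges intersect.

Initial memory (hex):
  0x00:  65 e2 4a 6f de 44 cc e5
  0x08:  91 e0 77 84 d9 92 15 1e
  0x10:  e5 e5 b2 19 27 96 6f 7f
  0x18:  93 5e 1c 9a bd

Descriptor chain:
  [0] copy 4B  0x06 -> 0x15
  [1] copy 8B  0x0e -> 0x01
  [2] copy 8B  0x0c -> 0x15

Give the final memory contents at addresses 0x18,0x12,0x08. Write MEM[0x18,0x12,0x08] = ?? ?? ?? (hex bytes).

MEM[0x18,0x12,0x08] = 1e b2 cc

  after D0: wrote 4B at 0x15 = cce591e0
  after D1: wrote 8B at 0x01 = 151ee5e5b21927cc
  after D2: wrote 8B at 0x15 = d992151ee5e5b219
query mem[0x18]=0x1e, mem[0x12]=0xb2, mem[0x08]=0xcc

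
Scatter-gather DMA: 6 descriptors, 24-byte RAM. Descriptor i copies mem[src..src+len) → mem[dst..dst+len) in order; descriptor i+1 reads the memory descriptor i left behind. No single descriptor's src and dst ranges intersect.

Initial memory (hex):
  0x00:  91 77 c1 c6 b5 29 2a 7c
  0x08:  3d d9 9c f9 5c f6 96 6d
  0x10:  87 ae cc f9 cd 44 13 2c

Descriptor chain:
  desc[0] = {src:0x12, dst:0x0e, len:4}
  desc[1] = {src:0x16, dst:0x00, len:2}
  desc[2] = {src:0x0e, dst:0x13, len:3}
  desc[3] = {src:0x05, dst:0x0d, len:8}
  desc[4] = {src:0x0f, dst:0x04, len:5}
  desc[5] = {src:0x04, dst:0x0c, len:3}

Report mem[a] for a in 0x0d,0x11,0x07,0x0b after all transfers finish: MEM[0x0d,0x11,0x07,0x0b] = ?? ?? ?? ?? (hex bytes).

MEM[0x0d,0x11,0x07,0x0b] = 3d d9 9c f9

D0: mem[0x0e..0x11] <- [cc f9 cd 44]
D1: mem[0x00..0x01] <- [13 2c]
D2: mem[0x13..0x15] <- [cc f9 cd]
D3: mem[0x0d..0x14] <- [29 2a 7c 3d d9 9c f9 5c]
D4: mem[0x04..0x08] <- [7c 3d d9 9c f9]
D5: mem[0x0c..0x0e] <- [7c 3d d9]
query mem[0x0d]=0x3d, mem[0x11]=0xd9, mem[0x07]=0x9c, mem[0x0b]=0xf9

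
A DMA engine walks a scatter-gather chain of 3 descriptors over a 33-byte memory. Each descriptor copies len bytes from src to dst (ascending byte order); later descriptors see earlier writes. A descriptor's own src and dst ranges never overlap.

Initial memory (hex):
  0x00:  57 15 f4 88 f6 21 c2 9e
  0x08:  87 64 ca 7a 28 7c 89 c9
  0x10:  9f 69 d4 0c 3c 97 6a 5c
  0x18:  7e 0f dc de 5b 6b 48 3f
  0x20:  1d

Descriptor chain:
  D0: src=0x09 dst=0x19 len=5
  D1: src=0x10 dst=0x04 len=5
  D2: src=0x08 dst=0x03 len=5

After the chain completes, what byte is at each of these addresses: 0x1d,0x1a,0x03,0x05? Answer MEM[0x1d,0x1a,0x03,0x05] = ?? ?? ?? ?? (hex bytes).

MEM[0x1d,0x1a,0x03,0x05] = 7c ca 3c ca

  after D0: wrote 5B at 0x19 = 64ca7a287c
  after D1: wrote 5B at 0x04 = 9f69d40c3c
  after D2: wrote 5B at 0x03 = 3c64ca7a28
query mem[0x1d]=0x7c, mem[0x1a]=0xca, mem[0x03]=0x3c, mem[0x05]=0xca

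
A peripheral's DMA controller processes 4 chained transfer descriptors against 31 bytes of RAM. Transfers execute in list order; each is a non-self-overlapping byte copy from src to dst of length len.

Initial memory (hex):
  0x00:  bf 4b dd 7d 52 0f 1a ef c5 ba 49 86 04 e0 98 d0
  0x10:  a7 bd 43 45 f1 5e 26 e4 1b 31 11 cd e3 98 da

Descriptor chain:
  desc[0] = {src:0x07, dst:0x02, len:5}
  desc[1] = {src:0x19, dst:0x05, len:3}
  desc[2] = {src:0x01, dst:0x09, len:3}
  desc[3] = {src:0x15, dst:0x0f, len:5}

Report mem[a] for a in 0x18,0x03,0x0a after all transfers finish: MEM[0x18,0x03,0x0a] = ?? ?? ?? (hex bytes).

  after D0: wrote 5B at 0x02 = efc5ba4986
  after D1: wrote 3B at 0x05 = 3111cd
  after D2: wrote 3B at 0x09 = 4befc5
  after D3: wrote 5B at 0x0f = 5e26e41b31
query mem[0x18]=0x1b, mem[0x03]=0xc5, mem[0x0a]=0xef

MEM[0x18,0x03,0x0a] = 1b c5 ef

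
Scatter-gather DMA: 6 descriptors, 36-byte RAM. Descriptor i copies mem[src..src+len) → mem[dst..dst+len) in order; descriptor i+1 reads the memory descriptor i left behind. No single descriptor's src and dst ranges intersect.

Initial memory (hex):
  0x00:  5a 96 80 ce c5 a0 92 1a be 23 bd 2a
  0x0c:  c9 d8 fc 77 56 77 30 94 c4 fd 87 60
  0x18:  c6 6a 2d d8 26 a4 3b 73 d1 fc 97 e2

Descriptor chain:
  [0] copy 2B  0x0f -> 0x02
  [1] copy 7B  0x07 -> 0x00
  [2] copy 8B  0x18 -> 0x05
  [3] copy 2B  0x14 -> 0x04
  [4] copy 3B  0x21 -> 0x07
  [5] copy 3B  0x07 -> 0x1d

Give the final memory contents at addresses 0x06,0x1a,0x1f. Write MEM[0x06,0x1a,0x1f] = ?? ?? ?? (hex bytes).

  after D0: wrote 2B at 0x02 = 7756
  after D1: wrote 7B at 0x00 = 1abe23bd2ac9d8
  after D2: wrote 8B at 0x05 = c66a2dd826a43b73
  after D3: wrote 2B at 0x04 = c4fd
  after D4: wrote 3B at 0x07 = fc97e2
  after D5: wrote 3B at 0x1d = fc97e2
query mem[0x06]=0x6a, mem[0x1a]=0x2d, mem[0x1f]=0xe2

MEM[0x06,0x1a,0x1f] = 6a 2d e2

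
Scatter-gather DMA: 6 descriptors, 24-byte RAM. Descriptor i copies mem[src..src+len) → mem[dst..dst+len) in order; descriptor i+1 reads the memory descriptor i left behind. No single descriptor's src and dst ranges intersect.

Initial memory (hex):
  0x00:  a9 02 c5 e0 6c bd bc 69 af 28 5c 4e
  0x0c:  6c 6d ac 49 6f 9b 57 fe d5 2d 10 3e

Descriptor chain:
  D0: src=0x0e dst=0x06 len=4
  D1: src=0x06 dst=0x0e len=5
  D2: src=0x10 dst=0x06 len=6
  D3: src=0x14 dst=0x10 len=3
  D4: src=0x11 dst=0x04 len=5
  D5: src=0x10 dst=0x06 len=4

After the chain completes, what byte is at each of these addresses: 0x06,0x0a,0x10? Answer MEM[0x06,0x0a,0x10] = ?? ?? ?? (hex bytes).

D0: mem[0x06..0x09] <- [ac 49 6f 9b]
D1: mem[0x0e..0x12] <- [ac 49 6f 9b 5c]
D2: mem[0x06..0x0b] <- [6f 9b 5c fe d5 2d]
D3: mem[0x10..0x12] <- [d5 2d 10]
D4: mem[0x04..0x08] <- [2d 10 fe d5 2d]
D5: mem[0x06..0x09] <- [d5 2d 10 fe]
query mem[0x06]=0xd5, mem[0x0a]=0xd5, mem[0x10]=0xd5

MEM[0x06,0x0a,0x10] = d5 d5 d5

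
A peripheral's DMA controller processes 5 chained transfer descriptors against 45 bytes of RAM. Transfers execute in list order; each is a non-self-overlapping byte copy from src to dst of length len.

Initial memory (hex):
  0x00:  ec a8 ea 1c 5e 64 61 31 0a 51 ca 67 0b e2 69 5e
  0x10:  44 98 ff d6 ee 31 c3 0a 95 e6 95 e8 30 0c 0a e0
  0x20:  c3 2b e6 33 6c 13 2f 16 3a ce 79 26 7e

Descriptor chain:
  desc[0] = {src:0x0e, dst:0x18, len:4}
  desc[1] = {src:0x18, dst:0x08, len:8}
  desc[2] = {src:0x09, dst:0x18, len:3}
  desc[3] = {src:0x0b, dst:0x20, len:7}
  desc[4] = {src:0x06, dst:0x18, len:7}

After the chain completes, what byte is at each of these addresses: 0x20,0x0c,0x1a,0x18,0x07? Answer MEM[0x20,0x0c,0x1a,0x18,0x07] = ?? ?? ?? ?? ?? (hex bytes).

[0] 0x0e->0x18 len=4 : 69 5e 44 98
[1] 0x18->0x08 len=8 : 69 5e 44 98 30 0c 0a e0
[2] 0x09->0x18 len=3 : 5e 44 98
[3] 0x0b->0x20 len=7 : 98 30 0c 0a e0 44 98
[4] 0x06->0x18 len=7 : 61 31 69 5e 44 98 30
query mem[0x20]=0x98, mem[0x0c]=0x30, mem[0x1a]=0x69, mem[0x18]=0x61, mem[0x07]=0x31

MEM[0x20,0x0c,0x1a,0x18,0x07] = 98 30 69 61 31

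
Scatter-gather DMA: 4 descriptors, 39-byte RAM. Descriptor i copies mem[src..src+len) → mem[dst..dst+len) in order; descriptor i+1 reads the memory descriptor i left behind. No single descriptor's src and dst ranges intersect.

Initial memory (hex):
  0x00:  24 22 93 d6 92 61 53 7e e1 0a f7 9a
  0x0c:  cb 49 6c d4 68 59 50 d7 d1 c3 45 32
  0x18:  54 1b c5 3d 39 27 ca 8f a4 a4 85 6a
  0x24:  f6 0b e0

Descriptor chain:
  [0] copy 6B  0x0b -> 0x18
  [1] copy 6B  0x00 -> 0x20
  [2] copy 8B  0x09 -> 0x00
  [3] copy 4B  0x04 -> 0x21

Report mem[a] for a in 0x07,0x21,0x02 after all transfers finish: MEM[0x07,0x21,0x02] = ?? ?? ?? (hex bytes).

#0 dst[0x18+6] := {0x9a,0xcb,0x49,0x6c,0xd4,0x68}
#1 dst[0x20+6] := {0x24,0x22,0x93,0xd6,0x92,0x61}
#2 dst[0x00+8] := {0x0a,0xf7,0x9a,0xcb,0x49,0x6c,0xd4,0x68}
#3 dst[0x21+4] := {0x49,0x6c,0xd4,0x68}
query mem[0x07]=0x68, mem[0x21]=0x49, mem[0x02]=0x9a

MEM[0x07,0x21,0x02] = 68 49 9a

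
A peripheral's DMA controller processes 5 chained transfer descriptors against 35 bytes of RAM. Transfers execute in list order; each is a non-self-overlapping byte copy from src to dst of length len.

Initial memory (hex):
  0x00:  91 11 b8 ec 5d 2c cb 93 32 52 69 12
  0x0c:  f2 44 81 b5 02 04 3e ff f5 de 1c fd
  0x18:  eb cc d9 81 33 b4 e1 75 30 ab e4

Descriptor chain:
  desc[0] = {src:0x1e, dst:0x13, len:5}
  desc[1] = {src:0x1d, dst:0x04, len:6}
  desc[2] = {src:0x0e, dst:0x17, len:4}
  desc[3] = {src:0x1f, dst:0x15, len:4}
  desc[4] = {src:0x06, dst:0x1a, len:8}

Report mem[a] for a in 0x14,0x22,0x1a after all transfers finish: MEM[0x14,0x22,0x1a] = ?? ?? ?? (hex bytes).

[0] 0x1e->0x13 len=5 : e1 75 30 ab e4
[1] 0x1d->0x04 len=6 : b4 e1 75 30 ab e4
[2] 0x0e->0x17 len=4 : 81 b5 02 04
[3] 0x1f->0x15 len=4 : 75 30 ab e4
[4] 0x06->0x1a len=8 : 75 30 ab e4 69 12 f2 44
query mem[0x14]=0x75, mem[0x22]=0xe4, mem[0x1a]=0x75

MEM[0x14,0x22,0x1a] = 75 e4 75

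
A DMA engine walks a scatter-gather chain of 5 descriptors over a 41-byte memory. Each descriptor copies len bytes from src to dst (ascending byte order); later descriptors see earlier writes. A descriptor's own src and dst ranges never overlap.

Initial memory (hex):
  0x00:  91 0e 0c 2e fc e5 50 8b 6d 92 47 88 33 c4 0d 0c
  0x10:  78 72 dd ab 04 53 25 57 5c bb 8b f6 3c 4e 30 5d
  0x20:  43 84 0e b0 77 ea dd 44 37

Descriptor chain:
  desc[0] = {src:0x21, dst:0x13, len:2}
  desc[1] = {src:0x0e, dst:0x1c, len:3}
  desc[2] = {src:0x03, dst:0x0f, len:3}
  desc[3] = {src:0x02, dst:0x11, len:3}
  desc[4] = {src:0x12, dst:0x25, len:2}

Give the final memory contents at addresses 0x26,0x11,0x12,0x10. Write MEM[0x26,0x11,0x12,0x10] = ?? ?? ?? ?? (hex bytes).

[0] 0x21->0x13 len=2 : 84 0e
[1] 0x0e->0x1c len=3 : 0d 0c 78
[2] 0x03->0x0f len=3 : 2e fc e5
[3] 0x02->0x11 len=3 : 0c 2e fc
[4] 0x12->0x25 len=2 : 2e fc
query mem[0x26]=0xfc, mem[0x11]=0x0c, mem[0x12]=0x2e, mem[0x10]=0xfc

MEM[0x26,0x11,0x12,0x10] = fc 0c 2e fc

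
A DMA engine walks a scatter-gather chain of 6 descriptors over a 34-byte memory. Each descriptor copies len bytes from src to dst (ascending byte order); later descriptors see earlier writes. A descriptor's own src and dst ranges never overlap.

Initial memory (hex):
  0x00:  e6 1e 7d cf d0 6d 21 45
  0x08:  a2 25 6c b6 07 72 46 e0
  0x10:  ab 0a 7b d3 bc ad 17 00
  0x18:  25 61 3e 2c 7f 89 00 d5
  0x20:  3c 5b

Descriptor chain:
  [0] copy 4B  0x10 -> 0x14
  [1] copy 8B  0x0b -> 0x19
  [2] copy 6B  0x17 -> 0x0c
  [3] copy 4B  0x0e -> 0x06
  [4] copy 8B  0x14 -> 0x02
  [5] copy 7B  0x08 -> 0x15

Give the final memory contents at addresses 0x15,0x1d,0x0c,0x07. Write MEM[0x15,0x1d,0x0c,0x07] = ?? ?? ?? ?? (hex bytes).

[0] 0x10->0x14 len=4 : ab 0a 7b d3
[1] 0x0b->0x19 len=8 : b6 07 72 46 e0 ab 0a 7b
[2] 0x17->0x0c len=6 : d3 25 b6 07 72 46
[3] 0x0e->0x06 len=4 : b6 07 72 46
[4] 0x14->0x02 len=8 : ab 0a 7b d3 25 b6 07 72
[5] 0x08->0x15 len=7 : 07 72 6c b6 d3 25 b6
query mem[0x15]=0x07, mem[0x1d]=0xe0, mem[0x0c]=0xd3, mem[0x07]=0xb6

MEM[0x15,0x1d,0x0c,0x07] = 07 e0 d3 b6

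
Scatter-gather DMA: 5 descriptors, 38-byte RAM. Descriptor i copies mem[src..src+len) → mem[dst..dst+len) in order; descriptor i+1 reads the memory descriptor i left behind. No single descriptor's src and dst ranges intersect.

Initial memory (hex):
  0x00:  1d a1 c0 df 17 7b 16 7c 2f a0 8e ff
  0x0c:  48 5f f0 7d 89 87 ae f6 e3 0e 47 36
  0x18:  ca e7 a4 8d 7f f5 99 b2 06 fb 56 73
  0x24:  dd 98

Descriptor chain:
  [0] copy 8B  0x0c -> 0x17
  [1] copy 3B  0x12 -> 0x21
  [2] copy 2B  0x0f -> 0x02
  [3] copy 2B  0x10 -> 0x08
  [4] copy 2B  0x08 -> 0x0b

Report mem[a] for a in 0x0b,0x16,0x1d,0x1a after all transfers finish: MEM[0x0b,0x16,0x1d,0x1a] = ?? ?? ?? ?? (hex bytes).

MEM[0x0b,0x16,0x1d,0x1a] = 89 47 ae 7d

#0 dst[0x17+8] := {0x48,0x5f,0xf0,0x7d,0x89,0x87,0xae,0xf6}
#1 dst[0x21+3] := {0xae,0xf6,0xe3}
#2 dst[0x02+2] := {0x7d,0x89}
#3 dst[0x08+2] := {0x89,0x87}
#4 dst[0x0b+2] := {0x89,0x87}
query mem[0x0b]=0x89, mem[0x16]=0x47, mem[0x1d]=0xae, mem[0x1a]=0x7d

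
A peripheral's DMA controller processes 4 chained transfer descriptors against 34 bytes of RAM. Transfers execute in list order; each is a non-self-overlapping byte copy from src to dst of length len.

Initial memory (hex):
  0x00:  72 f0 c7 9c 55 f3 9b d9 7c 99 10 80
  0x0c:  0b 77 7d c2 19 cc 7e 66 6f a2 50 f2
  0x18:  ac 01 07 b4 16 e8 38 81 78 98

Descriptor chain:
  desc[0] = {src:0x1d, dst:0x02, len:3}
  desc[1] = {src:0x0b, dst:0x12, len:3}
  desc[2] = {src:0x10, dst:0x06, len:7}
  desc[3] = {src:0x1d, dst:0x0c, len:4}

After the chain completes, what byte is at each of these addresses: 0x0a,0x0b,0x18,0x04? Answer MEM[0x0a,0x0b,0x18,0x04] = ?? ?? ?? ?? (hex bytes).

MEM[0x0a,0x0b,0x18,0x04] = 77 a2 ac 81

D0: mem[0x02..0x04] <- [e8 38 81]
D1: mem[0x12..0x14] <- [80 0b 77]
D2: mem[0x06..0x0c] <- [19 cc 80 0b 77 a2 50]
D3: mem[0x0c..0x0f] <- [e8 38 81 78]
query mem[0x0a]=0x77, mem[0x0b]=0xa2, mem[0x18]=0xac, mem[0x04]=0x81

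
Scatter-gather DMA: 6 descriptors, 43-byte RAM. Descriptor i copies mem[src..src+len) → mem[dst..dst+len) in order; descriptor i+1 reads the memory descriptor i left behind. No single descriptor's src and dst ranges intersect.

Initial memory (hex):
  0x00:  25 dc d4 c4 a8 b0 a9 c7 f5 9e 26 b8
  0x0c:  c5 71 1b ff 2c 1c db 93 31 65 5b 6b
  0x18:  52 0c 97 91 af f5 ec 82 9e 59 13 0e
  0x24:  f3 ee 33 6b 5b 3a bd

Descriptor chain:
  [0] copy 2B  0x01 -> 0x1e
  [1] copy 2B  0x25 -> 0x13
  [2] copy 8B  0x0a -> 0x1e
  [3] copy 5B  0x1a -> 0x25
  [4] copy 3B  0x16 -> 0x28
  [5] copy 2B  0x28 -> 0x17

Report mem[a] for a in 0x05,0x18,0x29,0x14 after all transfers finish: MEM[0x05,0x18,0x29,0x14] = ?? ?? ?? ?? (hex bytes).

  after D0: wrote 2B at 0x1e = dcd4
  after D1: wrote 2B at 0x13 = ee33
  after D2: wrote 8B at 0x1e = 26b8c5711bff2c1c
  after D3: wrote 5B at 0x25 = 9791aff526
  after D4: wrote 3B at 0x28 = 5b6b52
  after D5: wrote 2B at 0x17 = 5b6b
query mem[0x05]=0xb0, mem[0x18]=0x6b, mem[0x29]=0x6b, mem[0x14]=0x33

MEM[0x05,0x18,0x29,0x14] = b0 6b 6b 33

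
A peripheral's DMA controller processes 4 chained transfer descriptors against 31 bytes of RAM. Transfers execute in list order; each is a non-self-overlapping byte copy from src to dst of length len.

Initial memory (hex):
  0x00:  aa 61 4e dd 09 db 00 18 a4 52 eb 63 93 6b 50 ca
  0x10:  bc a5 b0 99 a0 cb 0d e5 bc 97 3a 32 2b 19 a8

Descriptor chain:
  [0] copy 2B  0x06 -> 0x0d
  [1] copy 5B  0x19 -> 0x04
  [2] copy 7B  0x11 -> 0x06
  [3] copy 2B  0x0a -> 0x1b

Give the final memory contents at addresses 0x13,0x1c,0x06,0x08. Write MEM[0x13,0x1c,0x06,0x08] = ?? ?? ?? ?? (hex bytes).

MEM[0x13,0x1c,0x06,0x08] = 99 0d a5 99

#0 dst[0x0d+2] := {0x00,0x18}
#1 dst[0x04+5] := {0x97,0x3a,0x32,0x2b,0x19}
#2 dst[0x06+7] := {0xa5,0xb0,0x99,0xa0,0xcb,0x0d,0xe5}
#3 dst[0x1b+2] := {0xcb,0x0d}
query mem[0x13]=0x99, mem[0x1c]=0x0d, mem[0x06]=0xa5, mem[0x08]=0x99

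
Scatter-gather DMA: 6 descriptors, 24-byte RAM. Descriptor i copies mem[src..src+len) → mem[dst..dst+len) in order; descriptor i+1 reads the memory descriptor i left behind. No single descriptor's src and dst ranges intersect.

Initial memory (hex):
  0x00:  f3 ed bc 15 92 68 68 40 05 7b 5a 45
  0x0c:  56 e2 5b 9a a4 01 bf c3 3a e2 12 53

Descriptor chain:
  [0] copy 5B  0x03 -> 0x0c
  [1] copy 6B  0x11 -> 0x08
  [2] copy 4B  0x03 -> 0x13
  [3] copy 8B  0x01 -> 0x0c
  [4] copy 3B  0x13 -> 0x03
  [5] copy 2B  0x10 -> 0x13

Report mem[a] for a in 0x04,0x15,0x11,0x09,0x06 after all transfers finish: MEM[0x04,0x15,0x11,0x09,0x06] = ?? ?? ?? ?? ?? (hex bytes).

MEM[0x04,0x15,0x11,0x09,0x06] = 92 68 68 bf 68

  after D0: wrote 5B at 0x0c = 1592686840
  after D1: wrote 6B at 0x08 = 01bfc33ae212
  after D2: wrote 4B at 0x13 = 15926868
  after D3: wrote 8B at 0x0c = edbc159268684001
  after D4: wrote 3B at 0x03 = 019268
  after D5: wrote 2B at 0x13 = 6868
query mem[0x04]=0x92, mem[0x15]=0x68, mem[0x11]=0x68, mem[0x09]=0xbf, mem[0x06]=0x68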